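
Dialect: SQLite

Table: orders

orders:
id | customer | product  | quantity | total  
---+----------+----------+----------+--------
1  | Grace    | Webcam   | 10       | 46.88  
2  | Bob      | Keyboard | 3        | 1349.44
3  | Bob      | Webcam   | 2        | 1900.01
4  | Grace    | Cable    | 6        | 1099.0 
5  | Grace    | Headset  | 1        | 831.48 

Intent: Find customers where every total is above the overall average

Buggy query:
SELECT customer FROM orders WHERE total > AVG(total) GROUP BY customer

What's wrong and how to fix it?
Bug: WHERE evaluates per row before aggregation, so AVG() is unavailable

Fix: Compute the overall average in a scalar subquery and compare each group's MIN against it in HAVING

Corrected query:
SELECT customer FROM orders GROUP BY customer HAVING MIN(total) > (SELECT AVG(total) FROM orders)

Result:
customer
--------
Bob     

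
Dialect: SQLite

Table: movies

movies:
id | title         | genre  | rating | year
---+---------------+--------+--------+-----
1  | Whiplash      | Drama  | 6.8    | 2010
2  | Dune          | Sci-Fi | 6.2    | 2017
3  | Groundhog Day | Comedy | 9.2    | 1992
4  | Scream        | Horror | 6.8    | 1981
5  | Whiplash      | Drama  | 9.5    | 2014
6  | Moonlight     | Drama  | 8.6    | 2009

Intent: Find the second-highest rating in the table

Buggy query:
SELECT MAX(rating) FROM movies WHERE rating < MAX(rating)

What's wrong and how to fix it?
Bug: The inner MAX is an aggregate inside WHERE, which is not allowed

Fix: Put the inner MAX in a scalar subquery

Corrected query:
SELECT MAX(rating) FROM movies WHERE rating < (SELECT MAX(rating) FROM movies)

Result:
MAX(rating)
-----------
9.2        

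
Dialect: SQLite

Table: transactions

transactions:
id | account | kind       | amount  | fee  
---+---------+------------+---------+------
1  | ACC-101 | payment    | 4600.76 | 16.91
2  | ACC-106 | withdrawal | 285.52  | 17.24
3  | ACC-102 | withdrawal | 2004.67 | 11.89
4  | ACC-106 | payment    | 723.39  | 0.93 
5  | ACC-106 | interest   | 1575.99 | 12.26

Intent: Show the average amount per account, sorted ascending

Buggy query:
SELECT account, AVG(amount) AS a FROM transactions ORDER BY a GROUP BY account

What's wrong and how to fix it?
Bug: ORDER BY appears before GROUP BY; SQL clause order requires GROUP BY first

Fix: Reorder: SELECT … FROM … GROUP BY … ORDER BY …

Corrected query:
SELECT account, AVG(amount) AS a FROM transactions GROUP BY account ORDER BY a

Result:
account | a         
--------+-----------
ACC-106 | 861.633333
ACC-102 | 2004.67   
ACC-101 | 4600.76   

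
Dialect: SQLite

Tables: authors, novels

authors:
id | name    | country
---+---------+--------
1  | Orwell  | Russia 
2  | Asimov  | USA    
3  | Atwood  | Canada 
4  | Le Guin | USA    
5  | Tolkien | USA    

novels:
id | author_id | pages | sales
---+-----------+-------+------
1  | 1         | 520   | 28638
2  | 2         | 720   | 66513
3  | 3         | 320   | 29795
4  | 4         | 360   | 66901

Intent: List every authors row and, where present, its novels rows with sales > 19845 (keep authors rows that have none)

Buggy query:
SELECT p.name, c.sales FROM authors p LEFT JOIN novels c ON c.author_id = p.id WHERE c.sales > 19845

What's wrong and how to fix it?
Bug: A WHERE condition on the right-hand table after LEFT JOIN drops unmatched parents

Fix: Put 'c.sales > 19845' in the JOIN's ON clause instead of WHERE

Corrected query:
SELECT p.name, c.sales FROM authors p LEFT JOIN novels c ON c.author_id = p.id AND c.sales > 19845

Result:
name    | sales
--------+------
Orwell  | 28638
Asimov  | 66513
Atwood  | 29795
Le Guin | 66901
Tolkien | NULL 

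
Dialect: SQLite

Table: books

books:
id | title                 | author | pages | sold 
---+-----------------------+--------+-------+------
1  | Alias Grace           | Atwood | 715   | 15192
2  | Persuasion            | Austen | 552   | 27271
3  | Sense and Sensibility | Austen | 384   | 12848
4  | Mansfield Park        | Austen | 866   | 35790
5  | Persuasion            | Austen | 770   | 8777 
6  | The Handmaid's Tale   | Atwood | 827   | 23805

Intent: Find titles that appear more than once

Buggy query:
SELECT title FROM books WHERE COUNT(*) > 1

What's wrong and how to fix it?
Bug: WHERE can't reference COUNT(*); aggregates are computed after WHERE

Fix: GROUP BY title, then filter groups with HAVING COUNT(*) > 1

Corrected query:
SELECT title FROM books GROUP BY title HAVING COUNT(*) > 1

Result:
title     
----------
Persuasion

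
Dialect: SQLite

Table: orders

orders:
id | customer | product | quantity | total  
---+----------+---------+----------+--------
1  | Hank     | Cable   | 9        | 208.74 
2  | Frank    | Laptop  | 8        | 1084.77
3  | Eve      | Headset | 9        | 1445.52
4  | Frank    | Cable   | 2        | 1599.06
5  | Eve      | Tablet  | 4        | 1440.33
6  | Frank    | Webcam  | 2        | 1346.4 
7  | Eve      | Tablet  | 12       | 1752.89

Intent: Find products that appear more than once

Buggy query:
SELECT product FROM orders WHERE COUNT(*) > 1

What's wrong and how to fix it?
Bug: COUNT(*) is an aggregate and cannot be used in WHERE

Fix: GROUP BY product, then filter groups with HAVING COUNT(*) > 1

Corrected query:
SELECT product FROM orders GROUP BY product HAVING COUNT(*) > 1

Result:
product
-------
Cable  
Tablet 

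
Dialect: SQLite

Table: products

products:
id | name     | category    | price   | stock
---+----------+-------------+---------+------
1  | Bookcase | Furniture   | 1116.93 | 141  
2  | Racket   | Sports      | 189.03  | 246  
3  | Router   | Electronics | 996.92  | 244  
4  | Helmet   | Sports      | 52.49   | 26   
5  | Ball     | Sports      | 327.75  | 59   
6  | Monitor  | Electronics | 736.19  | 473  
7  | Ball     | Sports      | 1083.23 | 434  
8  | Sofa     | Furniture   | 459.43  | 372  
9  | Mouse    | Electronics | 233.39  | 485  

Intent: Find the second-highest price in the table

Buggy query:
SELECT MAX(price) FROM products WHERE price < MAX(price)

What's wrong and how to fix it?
Bug: MAX(price) on the right of the comparison is an aggregate-in-WHERE error

Fix: Put the inner MAX in a scalar subquery

Corrected query:
SELECT MAX(price) FROM products WHERE price < (SELECT MAX(price) FROM products)

Result:
MAX(price)
----------
1083.23   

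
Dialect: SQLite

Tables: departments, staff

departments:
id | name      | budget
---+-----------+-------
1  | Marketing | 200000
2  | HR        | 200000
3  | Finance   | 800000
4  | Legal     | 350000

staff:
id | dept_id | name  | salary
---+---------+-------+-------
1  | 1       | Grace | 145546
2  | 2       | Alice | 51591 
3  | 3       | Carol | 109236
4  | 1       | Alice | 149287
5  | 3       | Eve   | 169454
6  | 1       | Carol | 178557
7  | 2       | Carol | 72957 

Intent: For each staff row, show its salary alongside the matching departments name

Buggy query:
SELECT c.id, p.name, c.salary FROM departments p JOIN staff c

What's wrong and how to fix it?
Bug: Missing join condition: each staff row is matched to all departments rows instead of just its own

Fix: Add ON c.dept_id = p.id to the JOIN

Corrected query:
SELECT c.id, p.name, c.salary FROM departments p JOIN staff c ON c.dept_id = p.id

Result:
id | name      | salary
---+-----------+-------
1  | Marketing | 145546
2  | HR        | 51591 
3  | Finance   | 109236
4  | Marketing | 149287
5  | Finance   | 169454
6  | Marketing | 178557
7  | HR        | 72957 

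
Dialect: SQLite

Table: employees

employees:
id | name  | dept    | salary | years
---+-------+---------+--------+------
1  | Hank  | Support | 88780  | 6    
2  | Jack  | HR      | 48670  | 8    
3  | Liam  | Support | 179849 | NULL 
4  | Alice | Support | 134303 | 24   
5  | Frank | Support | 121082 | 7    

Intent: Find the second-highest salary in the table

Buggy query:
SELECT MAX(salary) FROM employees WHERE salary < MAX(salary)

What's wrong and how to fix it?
Bug: The inner MAX is an aggregate inside WHERE, which is not allowed

Fix: Compute the overall MAX in a subquery, then take MAX of rows below it

Corrected query:
SELECT MAX(salary) FROM employees WHERE salary < (SELECT MAX(salary) FROM employees)

Result:
MAX(salary)
-----------
134303     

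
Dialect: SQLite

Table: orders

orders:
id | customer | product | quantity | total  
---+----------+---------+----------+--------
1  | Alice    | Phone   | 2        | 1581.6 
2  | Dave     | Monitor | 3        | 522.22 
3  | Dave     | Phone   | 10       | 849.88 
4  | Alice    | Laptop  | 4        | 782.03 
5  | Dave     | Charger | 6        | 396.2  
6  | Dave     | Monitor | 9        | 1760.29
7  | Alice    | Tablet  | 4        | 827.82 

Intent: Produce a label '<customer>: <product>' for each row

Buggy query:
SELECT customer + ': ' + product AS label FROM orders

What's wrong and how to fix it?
Bug: SQLite uses || for string concatenation; + coerces text to numbers (yielding 0)

Fix: Use the || operator for string concatenation

Corrected query:
SELECT customer || ': ' || product AS label FROM orders

Result:
label        
-------------
Alice: Phone 
Dave: Monitor
Dave: Phone  
Alice: Laptop
Dave: Charger
Dave: Monitor
Alice: Tablet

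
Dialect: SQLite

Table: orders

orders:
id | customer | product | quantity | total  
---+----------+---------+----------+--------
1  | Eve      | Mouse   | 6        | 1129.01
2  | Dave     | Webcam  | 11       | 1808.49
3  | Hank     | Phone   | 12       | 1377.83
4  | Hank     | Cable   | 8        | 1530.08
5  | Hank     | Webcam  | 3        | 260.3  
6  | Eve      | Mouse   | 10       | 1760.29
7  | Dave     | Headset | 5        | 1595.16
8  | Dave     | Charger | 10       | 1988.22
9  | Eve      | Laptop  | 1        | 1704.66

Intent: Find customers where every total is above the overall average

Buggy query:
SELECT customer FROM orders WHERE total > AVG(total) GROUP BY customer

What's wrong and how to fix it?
Bug: WHERE evaluates per row before aggregation, so AVG() is unavailable

Fix: Use a subquery for AVG and a HAVING MIN(...) filter so the condition holds for every row in the group

Corrected query:
SELECT customer FROM orders GROUP BY customer HAVING MIN(total) > (SELECT AVG(total) FROM orders)

Result:
customer
--------
Dave    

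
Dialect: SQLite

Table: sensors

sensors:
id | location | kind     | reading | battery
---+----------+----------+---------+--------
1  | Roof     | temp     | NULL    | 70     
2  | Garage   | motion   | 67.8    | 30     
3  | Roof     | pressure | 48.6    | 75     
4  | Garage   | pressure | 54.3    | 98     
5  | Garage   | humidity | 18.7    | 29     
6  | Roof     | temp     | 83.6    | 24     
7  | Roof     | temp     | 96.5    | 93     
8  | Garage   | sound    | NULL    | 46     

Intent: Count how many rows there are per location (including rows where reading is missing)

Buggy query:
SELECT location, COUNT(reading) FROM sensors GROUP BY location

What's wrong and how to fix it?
Bug: COUNT(column) counts non-NULL values only; rows with NULL reading aren't counted

Fix: Replace COUNT(reading) with COUNT(*)

Corrected query:
SELECT location, COUNT(*) FROM sensors GROUP BY location

Result:
location | COUNT(*)
---------+---------
Garage   | 4       
Roof     | 4       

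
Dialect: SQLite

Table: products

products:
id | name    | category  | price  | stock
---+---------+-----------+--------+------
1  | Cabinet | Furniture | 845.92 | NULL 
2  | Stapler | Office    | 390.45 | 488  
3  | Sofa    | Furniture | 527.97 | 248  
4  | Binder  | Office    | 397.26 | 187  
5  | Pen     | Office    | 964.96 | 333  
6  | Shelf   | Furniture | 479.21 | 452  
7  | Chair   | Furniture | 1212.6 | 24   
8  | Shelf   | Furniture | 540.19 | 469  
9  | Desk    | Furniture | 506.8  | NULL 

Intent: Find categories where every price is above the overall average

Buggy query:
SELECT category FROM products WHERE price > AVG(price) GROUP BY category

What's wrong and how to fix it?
Bug: WHERE evaluates per row before aggregation, so AVG() is unavailable

Fix: Compute the overall average in a scalar subquery and compare each group's MIN against it in HAVING

Corrected query:
SELECT category FROM products GROUP BY category HAVING MIN(price) > (SELECT AVG(price) FROM products)

Result:
(no rows)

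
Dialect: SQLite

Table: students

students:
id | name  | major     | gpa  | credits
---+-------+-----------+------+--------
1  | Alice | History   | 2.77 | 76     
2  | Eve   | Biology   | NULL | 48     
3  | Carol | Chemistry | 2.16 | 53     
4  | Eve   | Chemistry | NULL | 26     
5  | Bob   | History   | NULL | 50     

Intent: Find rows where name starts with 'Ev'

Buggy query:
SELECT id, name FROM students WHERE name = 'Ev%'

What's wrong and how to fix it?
Bug: Wildcards only work with LIKE; '=' treats '%' as a literal character

Fix: Replace '=' with LIKE so 'Ev%' is treated as a pattern

Corrected query:
SELECT id, name FROM students WHERE name LIKE 'Ev%'

Result:
id | name
---+-----
2  | Eve 
4  | Eve 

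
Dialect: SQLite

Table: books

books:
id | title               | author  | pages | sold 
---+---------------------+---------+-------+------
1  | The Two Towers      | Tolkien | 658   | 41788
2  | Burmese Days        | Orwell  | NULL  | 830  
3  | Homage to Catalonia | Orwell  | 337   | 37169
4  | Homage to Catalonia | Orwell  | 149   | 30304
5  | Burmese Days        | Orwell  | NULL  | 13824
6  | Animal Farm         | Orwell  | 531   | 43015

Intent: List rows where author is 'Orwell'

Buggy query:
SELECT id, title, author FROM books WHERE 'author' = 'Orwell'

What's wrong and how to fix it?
Bug: 'author' in single quotes is a string literal, not the column; the comparison is literal-vs-literal and never true

Fix: Remove the quotes around the column name (or use double quotes for an identifier)

Corrected query:
SELECT id, title, author FROM books WHERE author = 'Orwell'

Result:
id | title               | author
---+---------------------+-------
2  | Burmese Days        | Orwell
3  | Homage to Catalonia | Orwell
4  | Homage to Catalonia | Orwell
5  | Burmese Days        | Orwell
6  | Animal Farm         | Orwell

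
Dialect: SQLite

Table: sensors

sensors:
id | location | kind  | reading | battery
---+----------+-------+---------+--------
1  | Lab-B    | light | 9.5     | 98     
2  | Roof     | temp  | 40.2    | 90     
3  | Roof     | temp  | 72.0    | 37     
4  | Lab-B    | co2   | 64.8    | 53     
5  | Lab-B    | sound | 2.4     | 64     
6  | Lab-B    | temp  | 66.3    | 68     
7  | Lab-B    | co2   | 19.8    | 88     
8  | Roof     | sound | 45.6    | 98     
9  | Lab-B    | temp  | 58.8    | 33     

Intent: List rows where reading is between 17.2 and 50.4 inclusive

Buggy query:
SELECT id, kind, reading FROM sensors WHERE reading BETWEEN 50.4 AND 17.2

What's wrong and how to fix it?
Bug: The bounds are reversed; BETWEEN a AND b requires a <= b to match anything

Fix: Write BETWEEN 17.2 AND 50.4

Corrected query:
SELECT id, kind, reading FROM sensors WHERE reading BETWEEN 17.2 AND 50.4

Result:
id | kind  | reading
---+-------+--------
2  | temp  | 40.2   
7  | co2   | 19.8   
8  | sound | 45.6   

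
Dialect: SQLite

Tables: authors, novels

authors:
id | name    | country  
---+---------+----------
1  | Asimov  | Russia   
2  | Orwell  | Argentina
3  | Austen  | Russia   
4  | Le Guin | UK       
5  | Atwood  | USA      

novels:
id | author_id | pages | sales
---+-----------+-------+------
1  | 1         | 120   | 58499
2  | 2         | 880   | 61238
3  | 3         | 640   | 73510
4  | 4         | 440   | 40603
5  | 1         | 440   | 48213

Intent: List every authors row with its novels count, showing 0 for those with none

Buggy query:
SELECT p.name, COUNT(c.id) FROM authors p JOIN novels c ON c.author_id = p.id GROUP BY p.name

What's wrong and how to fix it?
Bug: INNER JOIN drops authors rows that have no matching novels rows

Fix: Switch to LEFT JOIN to retain unmatched parent rows

Corrected query:
SELECT p.name, COUNT(c.id) FROM authors p LEFT JOIN novels c ON c.author_id = p.id GROUP BY p.name

Result:
name    | COUNT(c.id)
--------+------------
Asimov  | 2          
Atwood  | 0          
Austen  | 1          
Le Guin | 1          
Orwell  | 1          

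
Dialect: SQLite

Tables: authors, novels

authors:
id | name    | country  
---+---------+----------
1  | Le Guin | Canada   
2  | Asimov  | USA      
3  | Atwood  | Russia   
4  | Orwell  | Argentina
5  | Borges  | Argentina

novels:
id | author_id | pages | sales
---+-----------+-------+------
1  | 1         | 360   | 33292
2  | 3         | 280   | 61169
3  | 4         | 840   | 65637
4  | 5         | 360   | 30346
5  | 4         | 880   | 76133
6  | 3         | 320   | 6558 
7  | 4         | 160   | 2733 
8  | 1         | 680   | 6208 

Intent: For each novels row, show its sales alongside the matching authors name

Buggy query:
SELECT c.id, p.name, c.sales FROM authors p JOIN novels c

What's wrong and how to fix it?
Bug: JOIN with no ON clause produces a cartesian product; every novels row pairs with every authors row

Fix: Specify the join condition linking the foreign key to the parent id

Corrected query:
SELECT c.id, p.name, c.sales FROM authors p JOIN novels c ON c.author_id = p.id

Result:
id | name    | sales
---+---------+------
1  | Le Guin | 33292
2  | Atwood  | 61169
3  | Orwell  | 65637
4  | Borges  | 30346
5  | Orwell  | 76133
6  | Atwood  | 6558 
7  | Orwell  | 2733 
8  | Le Guin | 6208 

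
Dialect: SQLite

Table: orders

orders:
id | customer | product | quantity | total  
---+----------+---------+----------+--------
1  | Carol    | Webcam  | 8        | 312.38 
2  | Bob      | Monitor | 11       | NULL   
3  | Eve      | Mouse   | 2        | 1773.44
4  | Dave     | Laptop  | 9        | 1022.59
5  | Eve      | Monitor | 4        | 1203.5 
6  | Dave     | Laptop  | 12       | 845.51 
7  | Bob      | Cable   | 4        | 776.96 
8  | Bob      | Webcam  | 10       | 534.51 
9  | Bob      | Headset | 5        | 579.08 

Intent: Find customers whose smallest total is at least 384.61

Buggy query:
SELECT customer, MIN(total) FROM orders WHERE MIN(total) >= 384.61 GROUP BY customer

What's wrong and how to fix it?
Bug: Aggregates like MIN are computed per group after WHERE runs

Fix: Use HAVING for the per-group MIN condition

Corrected query:
SELECT customer, MIN(total) FROM orders GROUP BY customer HAVING MIN(total) >= 384.61

Result:
customer | MIN(total)
---------+-----------
Bob      | 534.51    
Dave     | 845.51    
Eve      | 1203.5    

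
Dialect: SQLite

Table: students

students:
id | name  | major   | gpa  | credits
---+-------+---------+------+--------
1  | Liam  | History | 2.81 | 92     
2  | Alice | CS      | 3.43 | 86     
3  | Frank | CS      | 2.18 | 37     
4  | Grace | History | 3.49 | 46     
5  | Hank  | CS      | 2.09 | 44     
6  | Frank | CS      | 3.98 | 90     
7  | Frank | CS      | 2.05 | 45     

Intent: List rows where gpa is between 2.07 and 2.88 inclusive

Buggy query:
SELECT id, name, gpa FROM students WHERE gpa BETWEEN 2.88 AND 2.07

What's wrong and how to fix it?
Bug: BETWEEN expects the lower bound first; with 2.88 AND 2.07 the range is empty

Fix: Write BETWEEN 2.07 AND 2.88

Corrected query:
SELECT id, name, gpa FROM students WHERE gpa BETWEEN 2.07 AND 2.88

Result:
id | name  | gpa 
---+-------+-----
1  | Liam  | 2.81
3  | Frank | 2.18
5  | Hank  | 2.09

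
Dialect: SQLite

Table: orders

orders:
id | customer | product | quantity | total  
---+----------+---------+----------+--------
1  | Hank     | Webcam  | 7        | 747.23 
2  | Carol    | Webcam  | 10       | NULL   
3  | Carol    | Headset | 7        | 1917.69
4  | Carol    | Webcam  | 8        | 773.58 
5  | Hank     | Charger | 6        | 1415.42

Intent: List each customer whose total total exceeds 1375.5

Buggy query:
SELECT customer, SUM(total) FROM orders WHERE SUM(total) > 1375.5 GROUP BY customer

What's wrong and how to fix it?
Bug: SUM(total) is an aggregate, but WHERE filters rows before aggregation

Fix: Use HAVING (which filters groups after aggregation) instead of WHERE

Corrected query:
SELECT customer, SUM(total) FROM orders GROUP BY customer HAVING SUM(total) > 1375.5

Result:
customer | SUM(total)
---------+-----------
Carol    | 2691.27   
Hank     | 2162.65   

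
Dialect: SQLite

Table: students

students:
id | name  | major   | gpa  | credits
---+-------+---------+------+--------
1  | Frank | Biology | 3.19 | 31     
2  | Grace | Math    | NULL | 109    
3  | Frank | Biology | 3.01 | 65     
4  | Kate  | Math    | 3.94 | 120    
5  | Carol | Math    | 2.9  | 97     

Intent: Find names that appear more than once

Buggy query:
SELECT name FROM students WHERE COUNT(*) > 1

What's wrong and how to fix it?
Bug: WHERE can't reference COUNT(*); aggregates are computed after WHERE

Fix: Group first, then use HAVING for the count condition

Corrected query:
SELECT name FROM students GROUP BY name HAVING COUNT(*) > 1

Result:
name 
-----
Frank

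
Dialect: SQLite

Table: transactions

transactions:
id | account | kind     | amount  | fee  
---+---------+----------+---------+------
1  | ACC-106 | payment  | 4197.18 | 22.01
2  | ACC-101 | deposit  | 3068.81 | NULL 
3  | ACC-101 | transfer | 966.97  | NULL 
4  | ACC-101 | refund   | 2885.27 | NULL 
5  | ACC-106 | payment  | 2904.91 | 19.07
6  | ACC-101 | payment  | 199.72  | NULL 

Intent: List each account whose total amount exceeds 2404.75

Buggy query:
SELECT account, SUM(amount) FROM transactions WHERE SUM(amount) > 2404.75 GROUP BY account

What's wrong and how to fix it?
Bug: SUM(amount) is an aggregate, but WHERE filters rows before aggregation

Fix: Move the aggregate condition to a HAVING clause

Corrected query:
SELECT account, SUM(amount) FROM transactions GROUP BY account HAVING SUM(amount) > 2404.75

Result:
account | SUM(amount)
--------+------------
ACC-101 | 7120.77    
ACC-106 | 7102.09    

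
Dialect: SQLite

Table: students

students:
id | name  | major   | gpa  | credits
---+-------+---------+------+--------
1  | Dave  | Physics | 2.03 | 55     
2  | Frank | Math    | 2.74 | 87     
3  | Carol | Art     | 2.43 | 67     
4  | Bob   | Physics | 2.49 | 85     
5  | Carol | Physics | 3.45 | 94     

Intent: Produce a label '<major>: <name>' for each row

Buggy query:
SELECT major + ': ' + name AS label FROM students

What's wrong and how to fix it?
Bug: '+' is numeric addition; on text columns SQLite converts them to 0 instead of concatenating

Fix: Use the || operator for string concatenation

Corrected query:
SELECT major || ': ' || name AS label FROM students

Result:
label         
--------------
Physics: Dave 
Math: Frank   
Art: Carol    
Physics: Bob  
Physics: Carol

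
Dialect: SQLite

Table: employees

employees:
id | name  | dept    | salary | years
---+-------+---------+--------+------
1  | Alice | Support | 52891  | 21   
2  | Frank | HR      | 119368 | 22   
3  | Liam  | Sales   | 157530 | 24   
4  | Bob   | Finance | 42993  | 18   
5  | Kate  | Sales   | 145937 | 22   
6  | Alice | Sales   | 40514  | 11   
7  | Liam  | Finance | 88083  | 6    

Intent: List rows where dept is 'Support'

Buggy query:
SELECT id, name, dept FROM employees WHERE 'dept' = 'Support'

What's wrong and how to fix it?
Bug: Single quotes denote string literals in SQL; the column name is being compared as a constant string

Fix: Reference the column as dept without single quotes

Corrected query:
SELECT id, name, dept FROM employees WHERE dept = 'Support'

Result:
id | name  | dept   
---+-------+--------
1  | Alice | Support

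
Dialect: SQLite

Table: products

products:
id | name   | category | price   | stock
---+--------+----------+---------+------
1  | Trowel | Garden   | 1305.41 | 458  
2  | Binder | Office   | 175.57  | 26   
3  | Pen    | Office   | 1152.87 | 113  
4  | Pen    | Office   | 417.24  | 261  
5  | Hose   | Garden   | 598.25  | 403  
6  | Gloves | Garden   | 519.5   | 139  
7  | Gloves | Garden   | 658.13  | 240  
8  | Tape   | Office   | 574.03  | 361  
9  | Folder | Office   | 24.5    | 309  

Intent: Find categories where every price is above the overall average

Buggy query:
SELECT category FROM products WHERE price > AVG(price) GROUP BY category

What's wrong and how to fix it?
Bug: WHERE evaluates per row before aggregation, so AVG() is unavailable

Fix: Use a subquery for AVG and a HAVING MIN(...) filter so the condition holds for every row in the group

Corrected query:
SELECT category FROM products GROUP BY category HAVING MIN(price) > (SELECT AVG(price) FROM products)

Result:
(no rows)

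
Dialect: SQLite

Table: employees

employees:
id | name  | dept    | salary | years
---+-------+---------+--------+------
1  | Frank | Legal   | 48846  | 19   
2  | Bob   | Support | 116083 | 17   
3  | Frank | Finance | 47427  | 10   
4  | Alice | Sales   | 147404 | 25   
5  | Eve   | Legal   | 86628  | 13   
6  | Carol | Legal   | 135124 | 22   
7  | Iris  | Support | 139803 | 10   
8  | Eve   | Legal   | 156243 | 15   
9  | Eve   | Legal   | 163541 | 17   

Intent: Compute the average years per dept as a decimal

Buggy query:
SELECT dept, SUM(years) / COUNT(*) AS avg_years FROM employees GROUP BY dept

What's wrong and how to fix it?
Bug: SUM(years) and COUNT(*) are both integers; the division truncates the fractional part

Fix: Multiply by 1.0 (or CAST to REAL) to force floating-point division

Corrected query:
SELECT dept, SUM(years) * 1.0 / COUNT(*) AS avg_years FROM employees GROUP BY dept

Result:
dept    | avg_years
--------+----------
Finance | 10       
Legal   | 17.2     
Sales   | 25       
Support | 13.5     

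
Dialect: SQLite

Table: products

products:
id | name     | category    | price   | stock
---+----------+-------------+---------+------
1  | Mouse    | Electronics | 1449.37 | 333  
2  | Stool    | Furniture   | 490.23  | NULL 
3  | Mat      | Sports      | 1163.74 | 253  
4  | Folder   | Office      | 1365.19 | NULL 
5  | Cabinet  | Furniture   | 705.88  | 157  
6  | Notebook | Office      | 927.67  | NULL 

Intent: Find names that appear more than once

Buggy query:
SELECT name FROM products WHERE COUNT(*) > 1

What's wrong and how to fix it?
Bug: WHERE can't reference COUNT(*); aggregates are computed after WHERE

Fix: Group first, then use HAVING for the count condition

Corrected query:
SELECT name FROM products GROUP BY name HAVING COUNT(*) > 1

Result:
(no rows)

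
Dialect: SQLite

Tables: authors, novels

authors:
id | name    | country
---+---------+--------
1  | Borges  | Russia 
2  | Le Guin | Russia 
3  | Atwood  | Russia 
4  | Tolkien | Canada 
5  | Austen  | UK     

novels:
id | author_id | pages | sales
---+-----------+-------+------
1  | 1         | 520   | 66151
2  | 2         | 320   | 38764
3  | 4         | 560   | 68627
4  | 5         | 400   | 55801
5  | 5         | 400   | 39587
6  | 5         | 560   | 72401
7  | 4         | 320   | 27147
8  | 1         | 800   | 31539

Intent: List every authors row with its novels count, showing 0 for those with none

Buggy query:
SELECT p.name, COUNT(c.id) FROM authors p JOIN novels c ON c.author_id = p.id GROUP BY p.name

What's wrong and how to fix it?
Bug: An inner join excludes parents with zero children

Fix: Switch to LEFT JOIN to retain unmatched parent rows

Corrected query:
SELECT p.name, COUNT(c.id) FROM authors p LEFT JOIN novels c ON c.author_id = p.id GROUP BY p.name

Result:
name    | COUNT(c.id)
--------+------------
Atwood  | 0          
Austen  | 3          
Borges  | 2          
Le Guin | 1          
Tolkien | 2          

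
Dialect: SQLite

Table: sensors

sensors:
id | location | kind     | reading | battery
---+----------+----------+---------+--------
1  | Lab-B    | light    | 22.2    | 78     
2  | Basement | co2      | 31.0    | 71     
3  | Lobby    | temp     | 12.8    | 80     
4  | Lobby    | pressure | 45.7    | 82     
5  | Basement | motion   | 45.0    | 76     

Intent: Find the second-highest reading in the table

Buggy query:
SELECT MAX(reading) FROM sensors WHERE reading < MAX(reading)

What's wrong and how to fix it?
Bug: MAX(reading) on the right of the comparison is an aggregate-in-WHERE error

Fix: Compute the overall MAX in a subquery, then take MAX of rows below it

Corrected query:
SELECT MAX(reading) FROM sensors WHERE reading < (SELECT MAX(reading) FROM sensors)

Result:
MAX(reading)
------------
45          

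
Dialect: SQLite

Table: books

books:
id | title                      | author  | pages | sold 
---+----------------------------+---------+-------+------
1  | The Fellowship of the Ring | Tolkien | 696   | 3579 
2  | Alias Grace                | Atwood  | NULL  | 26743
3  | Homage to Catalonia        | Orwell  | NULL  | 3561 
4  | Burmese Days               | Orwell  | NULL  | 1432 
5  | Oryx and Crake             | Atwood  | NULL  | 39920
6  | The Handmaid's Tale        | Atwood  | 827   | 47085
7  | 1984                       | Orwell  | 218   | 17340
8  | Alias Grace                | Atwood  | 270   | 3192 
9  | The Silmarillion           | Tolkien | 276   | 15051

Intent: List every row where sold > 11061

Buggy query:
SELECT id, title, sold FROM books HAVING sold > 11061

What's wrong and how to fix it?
Bug: HAVING filters the output of aggregation, but this query has no GROUP BY and no aggregate functions, so SQLite rejects it (HAVING clause on a non-aggregate query); the condition here is per row

Fix: Use WHERE for row-level filtering

Corrected query:
SELECT id, title, sold FROM books WHERE sold > 11061

Result:
id | title               | sold 
---+---------------------+------
2  | Alias Grace         | 26743
5  | Oryx and Crake      | 39920
6  | The Handmaid's Tale | 47085
7  | 1984                | 17340
9  | The Silmarillion    | 15051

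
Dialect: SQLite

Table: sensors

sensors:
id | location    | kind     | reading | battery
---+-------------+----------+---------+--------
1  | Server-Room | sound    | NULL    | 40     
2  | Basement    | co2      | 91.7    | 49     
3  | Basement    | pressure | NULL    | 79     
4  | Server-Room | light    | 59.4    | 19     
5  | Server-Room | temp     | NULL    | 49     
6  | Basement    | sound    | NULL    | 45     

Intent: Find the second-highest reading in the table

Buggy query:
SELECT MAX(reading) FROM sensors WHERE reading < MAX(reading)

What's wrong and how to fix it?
Bug: The inner MAX is an aggregate inside WHERE, which is not allowed

Fix: Compute the overall MAX in a subquery, then take MAX of rows below it

Corrected query:
SELECT MAX(reading) FROM sensors WHERE reading < (SELECT MAX(reading) FROM sensors)

Result:
MAX(reading)
------------
59.4        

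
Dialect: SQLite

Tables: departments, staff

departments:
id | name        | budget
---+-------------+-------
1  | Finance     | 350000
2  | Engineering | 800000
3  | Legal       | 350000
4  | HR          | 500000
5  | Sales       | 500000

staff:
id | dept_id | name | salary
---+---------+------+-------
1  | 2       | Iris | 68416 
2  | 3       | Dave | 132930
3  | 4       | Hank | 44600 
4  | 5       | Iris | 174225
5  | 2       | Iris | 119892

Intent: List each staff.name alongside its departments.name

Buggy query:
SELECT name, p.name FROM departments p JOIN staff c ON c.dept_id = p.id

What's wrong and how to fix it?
Bug: Both tables have a 'name' column; the unqualified reference is ambiguous

Fix: Prefix ambiguous columns with the table alias

Corrected query:
SELECT c.name, p.name FROM departments p JOIN staff c ON c.dept_id = p.id

Result:
name | name       
-----+------------
Iris | Engineering
Dave | Legal      
Hank | HR         
Iris | Sales      
Iris | Engineering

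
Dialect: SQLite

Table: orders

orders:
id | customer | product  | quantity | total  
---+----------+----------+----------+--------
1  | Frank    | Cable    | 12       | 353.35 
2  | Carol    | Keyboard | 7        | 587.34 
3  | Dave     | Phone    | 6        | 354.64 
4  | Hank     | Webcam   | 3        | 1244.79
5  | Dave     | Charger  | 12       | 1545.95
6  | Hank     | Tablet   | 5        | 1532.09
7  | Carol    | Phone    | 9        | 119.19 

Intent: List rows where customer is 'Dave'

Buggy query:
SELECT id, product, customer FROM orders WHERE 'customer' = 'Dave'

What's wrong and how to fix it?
Bug: Single quotes denote string literals in SQL; the column name is being compared as a constant string

Fix: Remove the quotes around the column name (or use double quotes for an identifier)

Corrected query:
SELECT id, product, customer FROM orders WHERE customer = 'Dave'

Result:
id | product | customer
---+---------+---------
3  | Phone   | Dave    
5  | Charger | Dave    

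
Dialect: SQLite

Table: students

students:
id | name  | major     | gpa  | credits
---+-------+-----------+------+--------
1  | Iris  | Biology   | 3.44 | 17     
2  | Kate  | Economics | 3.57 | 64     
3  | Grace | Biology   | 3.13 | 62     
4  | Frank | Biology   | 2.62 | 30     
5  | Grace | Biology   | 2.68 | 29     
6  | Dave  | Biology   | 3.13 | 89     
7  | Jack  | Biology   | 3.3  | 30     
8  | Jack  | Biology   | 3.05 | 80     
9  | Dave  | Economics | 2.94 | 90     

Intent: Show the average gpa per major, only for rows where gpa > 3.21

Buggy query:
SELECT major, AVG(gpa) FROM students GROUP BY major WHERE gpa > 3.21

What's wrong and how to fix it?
Bug: WHERE cannot follow GROUP BY

Fix: Move the WHERE clause before GROUP BY

Corrected query:
SELECT major, AVG(gpa) FROM students WHERE gpa > 3.21 GROUP BY major

Result:
major     | AVG(gpa)
----------+---------
Biology   | 3.37    
Economics | 3.57    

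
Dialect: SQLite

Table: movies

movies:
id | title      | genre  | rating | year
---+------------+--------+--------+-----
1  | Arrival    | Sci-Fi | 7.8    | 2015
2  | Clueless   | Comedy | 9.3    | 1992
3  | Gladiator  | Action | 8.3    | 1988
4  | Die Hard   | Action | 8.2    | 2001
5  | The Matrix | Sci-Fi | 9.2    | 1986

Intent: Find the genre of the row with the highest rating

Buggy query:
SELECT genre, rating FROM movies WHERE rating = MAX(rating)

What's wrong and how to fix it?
Bug: WHERE is evaluated per row; an aggregate over the whole table isn't defined there

Fix: Use a subquery: WHERE rating = (SELECT MAX(rating) FROM movies)

Corrected query:
SELECT genre, rating FROM movies WHERE rating = (SELECT MAX(rating) FROM movies)

Result:
genre  | rating
-------+-------
Comedy | 9.3   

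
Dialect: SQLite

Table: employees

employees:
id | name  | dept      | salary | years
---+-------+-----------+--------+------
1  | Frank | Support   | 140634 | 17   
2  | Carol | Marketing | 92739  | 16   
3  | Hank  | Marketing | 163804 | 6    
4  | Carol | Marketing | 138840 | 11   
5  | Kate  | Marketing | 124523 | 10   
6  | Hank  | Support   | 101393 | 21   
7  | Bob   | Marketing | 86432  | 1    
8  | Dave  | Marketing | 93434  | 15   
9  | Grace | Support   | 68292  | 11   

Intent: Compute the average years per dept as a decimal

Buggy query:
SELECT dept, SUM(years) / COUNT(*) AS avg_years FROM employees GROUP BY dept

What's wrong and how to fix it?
Bug: SUM(years) and COUNT(*) are both integers; the division truncates the fractional part

Fix: Multiply by 1.0 (or CAST to REAL) to force floating-point division

Corrected query:
SELECT dept, SUM(years) * 1.0 / COUNT(*) AS avg_years FROM employees GROUP BY dept

Result:
dept      | avg_years
----------+----------
Marketing | 9.833333 
Support   | 16.333333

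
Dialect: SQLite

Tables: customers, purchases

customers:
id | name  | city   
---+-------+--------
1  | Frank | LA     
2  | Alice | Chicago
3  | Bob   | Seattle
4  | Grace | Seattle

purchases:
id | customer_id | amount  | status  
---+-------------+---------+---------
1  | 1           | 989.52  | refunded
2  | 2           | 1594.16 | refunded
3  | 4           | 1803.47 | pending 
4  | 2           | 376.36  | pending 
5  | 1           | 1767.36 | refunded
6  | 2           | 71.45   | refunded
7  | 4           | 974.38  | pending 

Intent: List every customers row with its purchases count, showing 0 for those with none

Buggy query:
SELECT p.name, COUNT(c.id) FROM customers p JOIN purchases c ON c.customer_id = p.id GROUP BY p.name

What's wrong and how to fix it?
Bug: An inner join excludes parents with zero children

Fix: Switch to LEFT JOIN to retain unmatched parent rows

Corrected query:
SELECT p.name, COUNT(c.id) FROM customers p LEFT JOIN purchases c ON c.customer_id = p.id GROUP BY p.name

Result:
name  | COUNT(c.id)
------+------------
Alice | 3          
Bob   | 0          
Frank | 2          
Grace | 2          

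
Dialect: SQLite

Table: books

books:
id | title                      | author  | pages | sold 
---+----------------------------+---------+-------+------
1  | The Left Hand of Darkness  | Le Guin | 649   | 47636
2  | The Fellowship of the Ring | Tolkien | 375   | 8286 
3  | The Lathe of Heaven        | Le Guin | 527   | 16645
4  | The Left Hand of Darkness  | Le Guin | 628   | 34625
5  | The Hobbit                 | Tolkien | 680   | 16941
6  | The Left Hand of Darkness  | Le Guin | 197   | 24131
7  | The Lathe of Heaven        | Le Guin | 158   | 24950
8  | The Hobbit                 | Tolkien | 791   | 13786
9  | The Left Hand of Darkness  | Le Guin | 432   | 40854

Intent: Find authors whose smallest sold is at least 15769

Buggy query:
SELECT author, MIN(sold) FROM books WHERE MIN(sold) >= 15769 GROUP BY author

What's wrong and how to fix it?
Bug: Aggregates like MIN are computed per group after WHERE runs

Fix: Use HAVING for the per-group MIN condition

Corrected query:
SELECT author, MIN(sold) FROM books GROUP BY author HAVING MIN(sold) >= 15769

Result:
author  | MIN(sold)
--------+----------
Le Guin | 16645    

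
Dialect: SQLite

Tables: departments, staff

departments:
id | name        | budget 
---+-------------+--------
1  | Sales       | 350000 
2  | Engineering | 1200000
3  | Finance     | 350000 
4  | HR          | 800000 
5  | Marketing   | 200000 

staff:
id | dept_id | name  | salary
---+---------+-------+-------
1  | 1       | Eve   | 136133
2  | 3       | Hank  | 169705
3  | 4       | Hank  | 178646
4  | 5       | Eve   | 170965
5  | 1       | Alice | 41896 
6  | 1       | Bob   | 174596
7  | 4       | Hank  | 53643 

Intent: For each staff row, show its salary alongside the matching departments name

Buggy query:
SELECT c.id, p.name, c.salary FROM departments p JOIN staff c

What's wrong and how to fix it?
Bug: JOIN with no ON clause produces a cartesian product; every staff row pairs with every departments row

Fix: Specify the join condition linking the foreign key to the parent id

Corrected query:
SELECT c.id, p.name, c.salary FROM departments p JOIN staff c ON c.dept_id = p.id

Result:
id | name      | salary
---+-----------+-------
1  | Sales     | 136133
2  | Finance   | 169705
3  | HR        | 178646
4  | Marketing | 170965
5  | Sales     | 41896 
6  | Sales     | 174596
7  | HR        | 53643 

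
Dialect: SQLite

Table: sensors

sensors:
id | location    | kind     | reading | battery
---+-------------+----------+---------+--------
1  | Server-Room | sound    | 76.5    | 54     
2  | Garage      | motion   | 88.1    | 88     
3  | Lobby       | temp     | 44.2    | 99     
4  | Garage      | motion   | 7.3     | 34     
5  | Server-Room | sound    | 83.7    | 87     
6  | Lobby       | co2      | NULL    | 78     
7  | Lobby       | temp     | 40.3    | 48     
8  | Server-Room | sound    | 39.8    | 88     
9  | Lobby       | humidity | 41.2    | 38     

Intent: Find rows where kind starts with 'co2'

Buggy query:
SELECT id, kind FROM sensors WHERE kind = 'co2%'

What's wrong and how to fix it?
Bug: Wildcards only work with LIKE; '=' treats '%' as a literal character

Fix: Replace '=' with LIKE so 'co2%' is treated as a pattern

Corrected query:
SELECT id, kind FROM sensors WHERE kind LIKE 'co2%'

Result:
id | kind
---+-----
6  | co2 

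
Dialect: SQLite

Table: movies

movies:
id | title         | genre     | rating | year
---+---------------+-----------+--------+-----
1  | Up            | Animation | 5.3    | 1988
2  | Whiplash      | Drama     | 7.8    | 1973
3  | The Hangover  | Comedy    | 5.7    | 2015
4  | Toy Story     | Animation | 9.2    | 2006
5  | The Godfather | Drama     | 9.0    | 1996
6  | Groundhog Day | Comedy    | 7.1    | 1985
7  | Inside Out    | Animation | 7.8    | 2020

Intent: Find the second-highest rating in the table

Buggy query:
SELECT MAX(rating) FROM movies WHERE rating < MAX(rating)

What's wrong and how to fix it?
Bug: The inner MAX is an aggregate inside WHERE, which is not allowed

Fix: Compute the overall MAX in a subquery, then take MAX of rows below it

Corrected query:
SELECT MAX(rating) FROM movies WHERE rating < (SELECT MAX(rating) FROM movies)

Result:
MAX(rating)
-----------
9          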